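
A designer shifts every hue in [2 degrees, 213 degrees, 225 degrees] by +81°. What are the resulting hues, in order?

83°, 294°, 306°

2 + 81 = 83°
213 + 81 = 294°
225 + 81 = 306°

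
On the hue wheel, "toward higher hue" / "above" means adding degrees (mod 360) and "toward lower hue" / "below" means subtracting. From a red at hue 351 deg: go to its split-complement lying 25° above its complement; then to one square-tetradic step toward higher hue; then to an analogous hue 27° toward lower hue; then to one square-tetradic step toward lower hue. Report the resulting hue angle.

169°

351 + 205 = 556 → 556 − 360 = 196°   (split-comp 25° ↑)
196 + 90 = 286°   (square ↑)
286 − 27 = 259°   (analog 27° ↓)
259 − 90 = 169°   (square ↓)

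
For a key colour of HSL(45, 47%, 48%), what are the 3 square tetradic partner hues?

A square tetradic scheme places four hues every 90°.
45 + 90 = 135°
45 + 180 = 225°
45 + 270 = 315°

135°, 225° and 315°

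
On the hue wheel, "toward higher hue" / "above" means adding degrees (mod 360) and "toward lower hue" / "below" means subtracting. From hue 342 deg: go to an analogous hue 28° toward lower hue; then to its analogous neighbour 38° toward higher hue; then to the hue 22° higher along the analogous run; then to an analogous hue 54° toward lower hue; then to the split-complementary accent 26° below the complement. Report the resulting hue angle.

analog 28° ↓ −28°: 342 − 28 = 314°
analog 38° ↑ +38°: 314 + 38 = 352°
analog 22° ↑ +22°: 352 + 22 = 374 → 374 − 360 = 14°
analog 54° ↓ −54°: 14 − 54 = -40 → -40 + 360 = 320°
split-comp 26° ↓ +154°: 320 + 154 = 474 → 474 − 360 = 114°

114°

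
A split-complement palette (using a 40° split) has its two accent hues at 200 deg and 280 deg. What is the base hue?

The accents sit 40° either side of the complement, so the complement is their short-arc midpoint on the wheel.
Short-arc midpoint of 200° and 280°: 240°.
Base is 180° from the complement: 240 − 180 = 60°

60°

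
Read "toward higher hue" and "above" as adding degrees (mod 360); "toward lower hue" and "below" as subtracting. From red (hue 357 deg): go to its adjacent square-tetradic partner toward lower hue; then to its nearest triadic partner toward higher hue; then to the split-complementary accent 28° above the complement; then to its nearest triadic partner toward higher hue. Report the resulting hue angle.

355°

357 − 90 = 267°   (square ↓)
267 + 120 = 387 → 387 − 360 = 27°   (triadic ↑)
27 + 208 = 235°   (split-comp 28° ↑)
235 + 120 = 355°   (triadic ↑)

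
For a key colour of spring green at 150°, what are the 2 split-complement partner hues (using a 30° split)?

Complement of 150°: 150 + 180 = 330°
330 − 30 = 300°
330 + 30 = 360 → 360 − 360 = 0°

300° and 0°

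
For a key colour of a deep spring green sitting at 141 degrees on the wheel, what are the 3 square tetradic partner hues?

231°, 321° and 51°

A square tetradic scheme places four hues every 90°.
141 + 90 = 231°
141 + 180 = 321°
141 + 270 = 411 → 411 − 360 = 51°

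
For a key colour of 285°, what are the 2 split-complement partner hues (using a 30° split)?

75° and 135°

Complement of 285°: 285 + 180 = 465 → 465 − 360 = 105°
105 − 30 = 75°
105 + 30 = 135°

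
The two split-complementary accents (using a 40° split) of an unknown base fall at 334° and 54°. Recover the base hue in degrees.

194°

The accents sit 40° either side of the complement, so the complement is their short-arc midpoint on the wheel.
Short-arc midpoint of 334° and 54°: 14°.
Base is 180° from the complement: 14 − 180 = -166 → -166 + 360 = 194°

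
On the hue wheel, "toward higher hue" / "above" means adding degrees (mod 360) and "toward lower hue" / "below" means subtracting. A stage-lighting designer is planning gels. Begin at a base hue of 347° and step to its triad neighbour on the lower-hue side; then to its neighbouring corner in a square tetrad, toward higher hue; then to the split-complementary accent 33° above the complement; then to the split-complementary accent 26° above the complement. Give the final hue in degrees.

16°

−120° (triadic ↓): 347 − 120 = 227°
+90° (square ↑): 227 + 90 = 317°
+213° (split-comp 33° ↑): 317 + 213 = 530 → 530 − 360 = 170°
+206° (split-comp 26° ↑): 170 + 206 = 376 → 376 − 360 = 16°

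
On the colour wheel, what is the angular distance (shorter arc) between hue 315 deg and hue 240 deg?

75°

|315 − 240| = 75.
75 ≤ 180, so the shorter arc is 75°.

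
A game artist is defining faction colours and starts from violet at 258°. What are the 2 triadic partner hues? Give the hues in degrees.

A triad places three hues 120° apart.
258 + 120 = 378 → 378 − 360 = 18°
258 + 240 = 498 → 498 − 360 = 138°

18° and 138°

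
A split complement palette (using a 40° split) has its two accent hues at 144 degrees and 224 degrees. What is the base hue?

4°

The accents sit 40° either side of the complement, so the complement is their short-arc midpoint on the wheel.
Short-arc midpoint of 144° and 224°: 184°.
Base is 180° from the complement: 184 − 180 = 4°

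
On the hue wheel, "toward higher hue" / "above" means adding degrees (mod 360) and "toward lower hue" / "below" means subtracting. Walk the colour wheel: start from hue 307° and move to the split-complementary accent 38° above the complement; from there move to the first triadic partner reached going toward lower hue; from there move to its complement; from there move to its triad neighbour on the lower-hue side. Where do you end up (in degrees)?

105°

split-comp 38° ↑ +218°: 307 + 218 = 525 → 525 − 360 = 165°
triadic ↓ −120°: 165 − 120 = 45°
complement +180°: 45 + 180 = 225°
triadic ↓ −120°: 225 − 120 = 105°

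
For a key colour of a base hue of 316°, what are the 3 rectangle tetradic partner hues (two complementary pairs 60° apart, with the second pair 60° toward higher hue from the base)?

16°, 136° and 196°

316 + 60 = 376 → 376 − 360 = 16°
316 + 180 = 496 → 496 − 360 = 136°
316 + 240 = 556 → 556 − 360 = 196°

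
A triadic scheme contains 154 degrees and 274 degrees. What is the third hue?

A triad spaces three hues 120° apart.
The full set is {34°, 154°, 274°}.

34°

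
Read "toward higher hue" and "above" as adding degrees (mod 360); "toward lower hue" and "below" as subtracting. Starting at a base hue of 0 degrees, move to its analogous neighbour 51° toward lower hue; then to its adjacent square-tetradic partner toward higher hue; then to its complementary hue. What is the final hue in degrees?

analog 51° ↓ −51°: 0 − 51 = -51 → -51 + 360 = 309°
square ↑ +90°: 309 + 90 = 399 → 399 − 360 = 39°
complement +180°: 39 + 180 = 219°

219°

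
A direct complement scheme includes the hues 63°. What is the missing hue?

The complement sits 180° across the wheel.
The full set through 63° is {63°, 243°}.
Given {63°}, the missing hue is 243°.

243°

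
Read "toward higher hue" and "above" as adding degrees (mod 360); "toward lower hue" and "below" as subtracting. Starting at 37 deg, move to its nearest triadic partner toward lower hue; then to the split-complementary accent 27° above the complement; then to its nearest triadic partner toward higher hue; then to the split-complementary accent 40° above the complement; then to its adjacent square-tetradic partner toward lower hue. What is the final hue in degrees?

triadic ↓ −120°: 37 − 120 = -83 → -83 + 360 = 277°
split-comp 27° ↑ +207°: 277 + 207 = 484 → 484 − 360 = 124°
triadic ↑ +120°: 124 + 120 = 244°
split-comp 40° ↑ +220°: 244 + 220 = 464 → 464 − 360 = 104°
square ↓ −90°: 104 − 90 = 14°

14°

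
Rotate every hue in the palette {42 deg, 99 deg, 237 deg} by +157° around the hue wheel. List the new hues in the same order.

199°, 256°, 34°

42 + 157 = 199°
99 + 157 = 256°
237 + 157 = 394 → 394 − 360 = 34°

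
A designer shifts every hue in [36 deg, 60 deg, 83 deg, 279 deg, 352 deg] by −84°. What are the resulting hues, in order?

36 − 84 = -48 → -48 + 360 = 312°
60 − 84 = -24 → -24 + 360 = 336°
83 − 84 = -1 → -1 + 360 = 359°
279 − 84 = 195°
352 − 84 = 268°

312°, 336°, 359°, 195°, 268°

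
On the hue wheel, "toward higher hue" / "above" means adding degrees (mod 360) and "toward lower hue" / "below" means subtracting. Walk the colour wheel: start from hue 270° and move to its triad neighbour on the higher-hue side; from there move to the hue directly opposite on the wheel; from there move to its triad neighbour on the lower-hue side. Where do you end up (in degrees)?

90°

triadic ↑ +120°: 270 + 120 = 390 → 390 − 360 = 30°
complement +180°: 30 + 180 = 210°
triadic ↓ −120°: 210 − 120 = 90°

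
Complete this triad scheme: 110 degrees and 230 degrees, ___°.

350°

A triad places three hues 120° apart.
The full set through 110° is {110°, 230°, 350°}.
Given {110°, 230°}, the missing hue is 350°.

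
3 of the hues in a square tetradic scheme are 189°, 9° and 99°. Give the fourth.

A square tetradic scheme places four hues every 90°.
The full set through 9° is {9°, 99°, 189°, 279°}.
Given {9°, 99°, 189°}, the missing hue is 279°.

279°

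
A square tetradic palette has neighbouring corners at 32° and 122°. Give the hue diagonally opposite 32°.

212°

A square tetradic scheme places four hues 90° apart; opposite corners are 180° apart.
32 + 180 = 212°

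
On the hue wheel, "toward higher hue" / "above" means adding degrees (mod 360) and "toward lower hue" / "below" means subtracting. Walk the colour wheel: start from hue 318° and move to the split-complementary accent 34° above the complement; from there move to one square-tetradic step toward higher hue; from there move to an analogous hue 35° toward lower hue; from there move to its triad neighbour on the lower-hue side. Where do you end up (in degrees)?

107°

+214° (split-comp 34° ↑): 318 + 214 = 532 → 532 − 360 = 172°
+90° (square ↑): 172 + 90 = 262°
−35° (analog 35° ↓): 262 − 35 = 227°
−120° (triadic ↓): 227 − 120 = 107°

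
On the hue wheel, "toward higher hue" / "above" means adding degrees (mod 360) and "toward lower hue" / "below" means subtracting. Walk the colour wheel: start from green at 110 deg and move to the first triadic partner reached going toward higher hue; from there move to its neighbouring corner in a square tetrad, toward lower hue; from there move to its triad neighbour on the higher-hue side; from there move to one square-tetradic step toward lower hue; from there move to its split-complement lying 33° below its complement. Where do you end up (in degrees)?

triadic ↑ +120°: 110 + 120 = 230°
square ↓ −90°: 230 − 90 = 140°
triadic ↑ +120°: 140 + 120 = 260°
square ↓ −90°: 260 − 90 = 170°
split-comp 33° ↓ +147°: 170 + 147 = 317°

317°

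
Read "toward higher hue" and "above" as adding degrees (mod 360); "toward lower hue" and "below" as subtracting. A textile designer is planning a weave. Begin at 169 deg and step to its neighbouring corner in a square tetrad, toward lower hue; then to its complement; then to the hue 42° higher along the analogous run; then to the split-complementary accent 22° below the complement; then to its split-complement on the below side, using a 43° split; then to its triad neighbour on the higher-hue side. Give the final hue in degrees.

square ↓ −90°: 169 − 90 = 79°
complement +180°: 79 + 180 = 259°
analog 42° ↑ +42°: 259 + 42 = 301°
split-comp 22° ↓ +158°: 301 + 158 = 459 → 459 − 360 = 99°
split-comp 43° ↓ +137°: 99 + 137 = 236°
triadic ↑ +120°: 236 + 120 = 356°

356°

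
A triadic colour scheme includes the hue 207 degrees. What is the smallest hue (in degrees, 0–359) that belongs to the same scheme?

87°

A triad places three hues 120° apart.
The full set through 207° is {87°, 207°, 327°}.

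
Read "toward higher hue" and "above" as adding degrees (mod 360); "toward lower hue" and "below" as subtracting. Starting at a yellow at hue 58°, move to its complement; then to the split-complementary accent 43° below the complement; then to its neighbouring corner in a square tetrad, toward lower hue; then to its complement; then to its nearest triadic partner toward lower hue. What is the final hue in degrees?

345°

58 + 180 = 238°   (complement)
238 + 137 = 375 → 375 − 360 = 15°   (split-comp 43° ↓)
15 − 90 = -75 → -75 + 360 = 285°   (square ↓)
285 + 180 = 465 → 465 − 360 = 105°   (complement)
105 − 120 = -15 → -15 + 360 = 345°   (triadic ↓)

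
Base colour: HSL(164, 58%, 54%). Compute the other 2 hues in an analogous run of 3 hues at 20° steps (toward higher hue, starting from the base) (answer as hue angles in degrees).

Analogous hues sit every 20° along the wheel.
164 + 20 = 184°
164 + 40 = 204°

184° and 204°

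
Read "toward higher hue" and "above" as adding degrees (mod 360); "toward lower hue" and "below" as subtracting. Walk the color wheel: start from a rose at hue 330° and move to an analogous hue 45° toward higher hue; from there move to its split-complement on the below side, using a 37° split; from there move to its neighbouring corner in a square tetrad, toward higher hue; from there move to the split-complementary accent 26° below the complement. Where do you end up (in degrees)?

42°

330 + 45 = 375 → 375 − 360 = 15°   (analog 45° ↑)
15 + 143 = 158°   (split-comp 37° ↓)
158 + 90 = 248°   (square ↑)
248 + 154 = 402 → 402 − 360 = 42°   (split-comp 26° ↓)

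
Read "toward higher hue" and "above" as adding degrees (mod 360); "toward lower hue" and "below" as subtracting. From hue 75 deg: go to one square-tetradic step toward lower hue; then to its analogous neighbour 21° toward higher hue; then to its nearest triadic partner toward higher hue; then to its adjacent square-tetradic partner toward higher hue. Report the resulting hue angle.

216°

square ↓ −90°: 75 − 90 = -15 → -15 + 360 = 345°
analog 21° ↑ +21°: 345 + 21 = 366 → 366 − 360 = 6°
triadic ↑ +120°: 6 + 120 = 126°
square ↑ +90°: 126 + 90 = 216°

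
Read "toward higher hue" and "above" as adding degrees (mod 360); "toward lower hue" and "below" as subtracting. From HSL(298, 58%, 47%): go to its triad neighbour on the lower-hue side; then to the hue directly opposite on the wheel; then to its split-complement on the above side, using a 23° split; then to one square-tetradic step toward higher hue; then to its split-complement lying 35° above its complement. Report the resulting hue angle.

146°

298 − 120 = 178°   (triadic ↓)
178 + 180 = 358°   (complement)
358 + 203 = 561 → 561 − 360 = 201°   (split-comp 23° ↑)
201 + 90 = 291°   (square ↑)
291 + 215 = 506 → 506 − 360 = 146°   (split-comp 35° ↑)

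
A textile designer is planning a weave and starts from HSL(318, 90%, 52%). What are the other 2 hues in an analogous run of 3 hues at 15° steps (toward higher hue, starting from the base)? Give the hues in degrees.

333° and 348°

Analogous hues sit every 15° along the wheel.
318 + 15 = 333°
318 + 30 = 348°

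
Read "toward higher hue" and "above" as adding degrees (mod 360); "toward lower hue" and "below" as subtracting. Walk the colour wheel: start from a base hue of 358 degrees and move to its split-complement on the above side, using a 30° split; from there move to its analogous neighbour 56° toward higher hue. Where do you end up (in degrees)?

264°

split-comp 30° ↑ +210°: 358 + 210 = 568 → 568 − 360 = 208°
analog 56° ↑ +56°: 208 + 56 = 264°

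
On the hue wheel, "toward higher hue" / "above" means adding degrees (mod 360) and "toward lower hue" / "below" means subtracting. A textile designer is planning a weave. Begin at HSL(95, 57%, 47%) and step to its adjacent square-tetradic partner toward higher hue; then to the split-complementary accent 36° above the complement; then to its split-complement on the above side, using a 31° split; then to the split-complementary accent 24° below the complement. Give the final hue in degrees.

+90° (square ↑): 95 + 90 = 185°
+216° (split-comp 36° ↑): 185 + 216 = 401 → 401 − 360 = 41°
+211° (split-comp 31° ↑): 41 + 211 = 252°
+156° (split-comp 24° ↓): 252 + 156 = 408 → 408 − 360 = 48°

48°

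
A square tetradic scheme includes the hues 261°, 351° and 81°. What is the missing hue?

A square tetradic scheme places four hues every 90°.
The full set through 81° is {81°, 171°, 261°, 351°}.
Given {81°, 261°, 351°}, the missing hue is 171°.

171°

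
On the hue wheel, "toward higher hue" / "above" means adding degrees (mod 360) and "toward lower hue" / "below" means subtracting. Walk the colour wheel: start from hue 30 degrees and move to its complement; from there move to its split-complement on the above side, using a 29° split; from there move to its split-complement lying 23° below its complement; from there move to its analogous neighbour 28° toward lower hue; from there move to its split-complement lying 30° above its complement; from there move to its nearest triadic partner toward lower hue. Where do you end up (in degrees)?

30 + 180 = 210°   (complement)
210 + 209 = 419 → 419 − 360 = 59°   (split-comp 29° ↑)
59 + 157 = 216°   (split-comp 23° ↓)
216 − 28 = 188°   (analog 28° ↓)
188 + 210 = 398 → 398 − 360 = 38°   (split-comp 30° ↑)
38 − 120 = -82 → -82 + 360 = 278°   (triadic ↓)

278°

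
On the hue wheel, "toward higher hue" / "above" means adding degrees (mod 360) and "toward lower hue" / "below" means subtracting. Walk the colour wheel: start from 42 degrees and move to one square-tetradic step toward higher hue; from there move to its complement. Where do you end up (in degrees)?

312°

square ↑ +90°: 42 + 90 = 132°
complement +180°: 132 + 180 = 312°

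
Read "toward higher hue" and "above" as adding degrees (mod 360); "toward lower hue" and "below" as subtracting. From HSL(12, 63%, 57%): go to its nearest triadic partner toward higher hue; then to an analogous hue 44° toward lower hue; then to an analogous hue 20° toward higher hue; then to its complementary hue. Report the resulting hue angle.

288°

+120° (triadic ↑): 12 + 120 = 132°
−44° (analog 44° ↓): 132 − 44 = 88°
+20° (analog 20° ↑): 88 + 20 = 108°
+180° (complement): 108 + 180 = 288°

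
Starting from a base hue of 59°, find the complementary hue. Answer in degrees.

239°

The complement sits 180° across the wheel.
59 + 180 = 239°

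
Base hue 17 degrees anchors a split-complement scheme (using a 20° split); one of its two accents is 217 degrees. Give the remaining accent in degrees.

Split-complementary hues sit 20° either side of the complement.
Complement of the base 17°: 17 + 180 = 197°
The given accent 217° is 20° one side of 197°; the other accent sits 20° the other side: 197 − 20 = 177°

177°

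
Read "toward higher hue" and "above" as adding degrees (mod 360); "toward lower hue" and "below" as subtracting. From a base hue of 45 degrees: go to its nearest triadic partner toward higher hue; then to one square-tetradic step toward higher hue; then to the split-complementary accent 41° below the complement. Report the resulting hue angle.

45 + 120 = 165°   (triadic ↑)
165 + 90 = 255°   (square ↑)
255 + 139 = 394 → 394 − 360 = 34°   (split-comp 41° ↓)

34°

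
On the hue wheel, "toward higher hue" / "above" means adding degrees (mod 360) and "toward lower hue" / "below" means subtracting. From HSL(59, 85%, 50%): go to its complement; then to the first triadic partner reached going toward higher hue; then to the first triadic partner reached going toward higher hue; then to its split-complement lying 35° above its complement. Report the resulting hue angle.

+180° (complement): 59 + 180 = 239°
+120° (triadic ↑): 239 + 120 = 359°
+120° (triadic ↑): 359 + 120 = 479 → 479 − 360 = 119°
+215° (split-comp 35° ↑): 119 + 215 = 334°

334°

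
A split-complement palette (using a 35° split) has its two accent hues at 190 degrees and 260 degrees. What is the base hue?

The accents sit 35° either side of the complement, so the complement is their short-arc midpoint on the wheel.
Short-arc midpoint of 190° and 260°: 225°.
Base is 180° from the complement: 225 − 180 = 45°

45°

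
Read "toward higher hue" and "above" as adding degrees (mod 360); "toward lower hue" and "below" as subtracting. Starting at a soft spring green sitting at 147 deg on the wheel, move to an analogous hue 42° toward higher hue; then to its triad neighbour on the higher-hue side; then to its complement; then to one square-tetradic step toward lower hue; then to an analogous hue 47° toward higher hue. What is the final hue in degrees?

147 + 42 = 189°   (analog 42° ↑)
189 + 120 = 309°   (triadic ↑)
309 + 180 = 489 → 489 − 360 = 129°   (complement)
129 − 90 = 39°   (square ↓)
39 + 47 = 86°   (analog 47° ↑)

86°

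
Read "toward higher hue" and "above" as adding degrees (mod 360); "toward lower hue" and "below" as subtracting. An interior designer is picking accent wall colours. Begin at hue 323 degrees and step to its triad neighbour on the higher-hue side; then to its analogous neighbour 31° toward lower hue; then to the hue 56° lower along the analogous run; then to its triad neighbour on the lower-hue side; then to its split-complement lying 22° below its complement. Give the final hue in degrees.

triadic ↑ +120°: 323 + 120 = 443 → 443 − 360 = 83°
analog 31° ↓ −31°: 83 − 31 = 52°
analog 56° ↓ −56°: 52 − 56 = -4 → -4 + 360 = 356°
triadic ↓ −120°: 356 − 120 = 236°
split-comp 22° ↓ +158°: 236 + 158 = 394 → 394 − 360 = 34°

34°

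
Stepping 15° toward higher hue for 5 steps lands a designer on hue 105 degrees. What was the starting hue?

30°

5 steps of 15° (toward higher hue) give a net shift of +75°.
Start = end − shift: 105 − 75 = 30°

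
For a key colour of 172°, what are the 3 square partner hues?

A square tetradic scheme places four hues every 90°.
172 + 90 = 262°
172 + 180 = 352°
172 + 270 = 442 → 442 − 360 = 82°

262°, 352°, 82°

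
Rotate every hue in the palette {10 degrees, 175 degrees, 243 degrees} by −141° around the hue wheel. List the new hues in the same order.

229°, 34°, 102°

10 − 141 = -131 → -131 + 360 = 229°
175 − 141 = 34°
243 − 141 = 102°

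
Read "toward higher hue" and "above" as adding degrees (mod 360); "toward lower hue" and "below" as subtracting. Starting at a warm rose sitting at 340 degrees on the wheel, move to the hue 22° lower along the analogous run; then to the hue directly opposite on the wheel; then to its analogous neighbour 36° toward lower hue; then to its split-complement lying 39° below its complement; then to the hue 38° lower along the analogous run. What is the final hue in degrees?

205°

340 − 22 = 318°   (analog 22° ↓)
318 + 180 = 498 → 498 − 360 = 138°   (complement)
138 − 36 = 102°   (analog 36° ↓)
102 + 141 = 243°   (split-comp 39° ↓)
243 − 38 = 205°   (analog 38° ↓)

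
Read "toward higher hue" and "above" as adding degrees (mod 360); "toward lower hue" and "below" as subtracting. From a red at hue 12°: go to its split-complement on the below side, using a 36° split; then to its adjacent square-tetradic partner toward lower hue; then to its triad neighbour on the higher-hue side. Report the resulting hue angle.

12 + 144 = 156°   (split-comp 36° ↓)
156 − 90 = 66°   (square ↓)
66 + 120 = 186°   (triadic ↑)

186°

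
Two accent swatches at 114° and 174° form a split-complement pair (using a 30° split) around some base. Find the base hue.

The accents sit 30° either side of the complement, so the complement is their short-arc midpoint on the wheel.
Short-arc midpoint of 114° and 174°: 144°.
Base is 180° from the complement: 144 − 180 = -36 → -36 + 360 = 324°

324°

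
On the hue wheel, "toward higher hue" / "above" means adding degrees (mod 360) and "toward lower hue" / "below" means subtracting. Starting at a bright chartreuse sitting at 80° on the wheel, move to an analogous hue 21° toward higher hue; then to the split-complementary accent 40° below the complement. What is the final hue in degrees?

+21° (analog 21° ↑): 80 + 21 = 101°
+140° (split-comp 40° ↓): 101 + 140 = 241°

241°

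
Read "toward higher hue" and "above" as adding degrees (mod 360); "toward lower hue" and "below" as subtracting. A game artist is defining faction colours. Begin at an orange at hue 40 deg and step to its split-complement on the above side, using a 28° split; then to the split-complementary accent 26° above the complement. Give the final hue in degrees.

94°

40 + 208 = 248°   (split-comp 28° ↑)
248 + 206 = 454 → 454 − 360 = 94°   (split-comp 26° ↑)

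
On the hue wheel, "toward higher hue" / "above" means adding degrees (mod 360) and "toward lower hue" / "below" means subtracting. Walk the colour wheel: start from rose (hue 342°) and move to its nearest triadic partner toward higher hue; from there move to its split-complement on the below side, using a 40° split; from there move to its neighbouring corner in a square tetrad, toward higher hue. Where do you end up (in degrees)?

+120° (triadic ↑): 342 + 120 = 462 → 462 − 360 = 102°
+140° (split-comp 40° ↓): 102 + 140 = 242°
+90° (square ↑): 242 + 90 = 332°

332°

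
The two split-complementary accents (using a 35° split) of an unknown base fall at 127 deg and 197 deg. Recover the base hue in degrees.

342°

The accents sit 35° either side of the complement, so the complement is their short-arc midpoint on the wheel.
Short-arc midpoint of 127° and 197°: 162°.
Base is 180° from the complement: 162 − 180 = -18 → -18 + 360 = 342°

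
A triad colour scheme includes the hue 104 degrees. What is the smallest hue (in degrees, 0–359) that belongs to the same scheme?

104°

A triad places three hues 120° apart.
The full set through 104° is {104°, 224°, 344°}.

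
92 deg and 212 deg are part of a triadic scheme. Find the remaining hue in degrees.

A triad places three hues 120° apart.
The full set through 92° is {92°, 212°, 332°}.
Given {92°, 212°}, the missing hue is 332°.

332°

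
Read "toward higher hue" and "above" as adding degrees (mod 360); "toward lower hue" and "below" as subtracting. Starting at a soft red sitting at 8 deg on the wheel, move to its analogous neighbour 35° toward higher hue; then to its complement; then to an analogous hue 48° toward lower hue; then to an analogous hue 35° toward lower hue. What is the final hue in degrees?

+35° (analog 35° ↑): 8 + 35 = 43°
+180° (complement): 43 + 180 = 223°
−48° (analog 48° ↓): 223 − 48 = 175°
−35° (analog 35° ↓): 175 − 35 = 140°

140°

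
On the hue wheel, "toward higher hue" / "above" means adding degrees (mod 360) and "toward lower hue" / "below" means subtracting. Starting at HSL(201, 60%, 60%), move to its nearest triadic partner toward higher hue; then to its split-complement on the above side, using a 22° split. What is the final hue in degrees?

triadic ↑ +120°: 201 + 120 = 321°
split-comp 22° ↑ +202°: 321 + 202 = 523 → 523 − 360 = 163°

163°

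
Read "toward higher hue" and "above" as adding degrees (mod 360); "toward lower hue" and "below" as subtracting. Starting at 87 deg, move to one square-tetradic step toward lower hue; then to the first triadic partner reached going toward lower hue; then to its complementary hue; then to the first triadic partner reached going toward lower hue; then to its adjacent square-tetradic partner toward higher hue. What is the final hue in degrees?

27°

square ↓ −90°: 87 − 90 = -3 → -3 + 360 = 357°
triadic ↓ −120°: 357 − 120 = 237°
complement +180°: 237 + 180 = 417 → 417 − 360 = 57°
triadic ↓ −120°: 57 − 120 = -63 → -63 + 360 = 297°
square ↑ +90°: 297 + 90 = 387 → 387 − 360 = 27°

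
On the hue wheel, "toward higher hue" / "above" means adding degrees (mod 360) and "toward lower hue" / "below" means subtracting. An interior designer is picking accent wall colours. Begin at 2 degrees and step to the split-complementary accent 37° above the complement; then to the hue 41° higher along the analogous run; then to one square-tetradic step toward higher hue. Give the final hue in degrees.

split-comp 37° ↑ +217°: 2 + 217 = 219°
analog 41° ↑ +41°: 219 + 41 = 260°
square ↑ +90°: 260 + 90 = 350°

350°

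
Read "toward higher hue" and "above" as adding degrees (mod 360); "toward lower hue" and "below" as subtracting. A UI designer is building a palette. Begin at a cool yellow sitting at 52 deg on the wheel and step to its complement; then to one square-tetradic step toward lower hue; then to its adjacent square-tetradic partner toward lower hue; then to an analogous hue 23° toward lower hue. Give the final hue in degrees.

complement +180°: 52 + 180 = 232°
square ↓ −90°: 232 − 90 = 142°
square ↓ −90°: 142 − 90 = 52°
analog 23° ↓ −23°: 52 − 23 = 29°

29°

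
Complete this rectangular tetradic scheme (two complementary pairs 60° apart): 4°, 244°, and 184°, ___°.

A rectangular tetradic uses two complementary pairs 60° apart: offsets 0°, 60°, 180°, 240°.
Among {4°, 184°, 244°}, 4° and 184° are a 180° pair.
The remaining hue 244° needs its own complement: 244 + 180 = 424 → 424 − 360 = 64°

64°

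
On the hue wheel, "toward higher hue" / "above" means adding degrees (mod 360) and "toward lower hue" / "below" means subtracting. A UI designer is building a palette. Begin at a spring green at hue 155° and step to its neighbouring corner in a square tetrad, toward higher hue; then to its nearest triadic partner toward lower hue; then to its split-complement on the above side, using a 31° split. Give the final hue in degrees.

336°

+90° (square ↑): 155 + 90 = 245°
−120° (triadic ↓): 245 − 120 = 125°
+211° (split-comp 31° ↑): 125 + 211 = 336°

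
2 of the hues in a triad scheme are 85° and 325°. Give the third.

A triad places three hues 120° apart.
The full set through 85° is {85°, 205°, 325°}.
Given {85°, 325°}, the missing hue is 205°.

205°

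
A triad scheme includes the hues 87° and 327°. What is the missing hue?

207°

A triad places three hues 120° apart.
The full set through 87° is {87°, 207°, 327°}.
Given {87°, 327°}, the missing hue is 207°.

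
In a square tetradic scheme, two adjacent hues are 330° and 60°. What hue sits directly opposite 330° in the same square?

A square tetradic scheme places four hues 90° apart; opposite corners are 180° apart.
330 + 180 = 510 → 510 − 360 = 150°

150°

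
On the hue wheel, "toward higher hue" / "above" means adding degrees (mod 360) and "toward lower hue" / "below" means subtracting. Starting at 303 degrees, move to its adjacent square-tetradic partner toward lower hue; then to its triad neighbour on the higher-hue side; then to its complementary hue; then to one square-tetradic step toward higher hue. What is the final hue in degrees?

243°

−90° (square ↓): 303 − 90 = 213°
+120° (triadic ↑): 213 + 120 = 333°
+180° (complement): 333 + 180 = 513 → 513 − 360 = 153°
+90° (square ↑): 153 + 90 = 243°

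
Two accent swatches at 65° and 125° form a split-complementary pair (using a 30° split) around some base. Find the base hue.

275°

The accents sit 30° either side of the complement, so the complement is their short-arc midpoint on the wheel.
Short-arc midpoint of 65° and 125°: 95°.
Base is 180° from the complement: 95 − 180 = -85 → -85 + 360 = 275°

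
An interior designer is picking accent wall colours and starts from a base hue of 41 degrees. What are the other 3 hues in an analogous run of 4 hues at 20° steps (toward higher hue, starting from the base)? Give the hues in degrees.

61°, 81° and 101°

Analogous hues sit every 20° along the wheel.
41 + 20 = 61°
41 + 40 = 81°
41 + 60 = 101°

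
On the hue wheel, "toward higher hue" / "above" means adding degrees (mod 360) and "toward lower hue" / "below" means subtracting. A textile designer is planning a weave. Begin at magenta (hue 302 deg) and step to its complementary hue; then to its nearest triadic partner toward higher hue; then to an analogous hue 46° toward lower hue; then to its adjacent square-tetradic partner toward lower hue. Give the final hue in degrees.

+180° (complement): 302 + 180 = 482 → 482 − 360 = 122°
+120° (triadic ↑): 122 + 120 = 242°
−46° (analog 46° ↓): 242 − 46 = 196°
−90° (square ↓): 196 − 90 = 106°

106°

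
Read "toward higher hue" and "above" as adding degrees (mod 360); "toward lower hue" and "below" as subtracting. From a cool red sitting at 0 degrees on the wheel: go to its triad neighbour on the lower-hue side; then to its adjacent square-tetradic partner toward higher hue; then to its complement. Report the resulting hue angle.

0 − 120 = -120 → -120 + 360 = 240°   (triadic ↓)
240 + 90 = 330°   (square ↑)
330 + 180 = 510 → 510 − 360 = 150°   (complement)

150°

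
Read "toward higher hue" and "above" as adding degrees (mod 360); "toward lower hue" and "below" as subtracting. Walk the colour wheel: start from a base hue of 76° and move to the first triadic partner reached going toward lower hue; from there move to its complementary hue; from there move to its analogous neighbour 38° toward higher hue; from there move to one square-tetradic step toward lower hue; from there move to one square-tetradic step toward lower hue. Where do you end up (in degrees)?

354°

76 − 120 = -44 → -44 + 360 = 316°   (triadic ↓)
316 + 180 = 496 → 496 − 360 = 136°   (complement)
136 + 38 = 174°   (analog 38° ↑)
174 − 90 = 84°   (square ↓)
84 − 90 = -6 → -6 + 360 = 354°   (square ↓)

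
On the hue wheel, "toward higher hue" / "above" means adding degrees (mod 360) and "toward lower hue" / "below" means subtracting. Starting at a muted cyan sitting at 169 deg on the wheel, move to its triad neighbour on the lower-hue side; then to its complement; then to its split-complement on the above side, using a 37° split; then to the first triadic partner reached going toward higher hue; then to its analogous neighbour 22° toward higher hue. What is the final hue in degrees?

triadic ↓ −120°: 169 − 120 = 49°
complement +180°: 49 + 180 = 229°
split-comp 37° ↑ +217°: 229 + 217 = 446 → 446 − 360 = 86°
triadic ↑ +120°: 86 + 120 = 206°
analog 22° ↑ +22°: 206 + 22 = 228°

228°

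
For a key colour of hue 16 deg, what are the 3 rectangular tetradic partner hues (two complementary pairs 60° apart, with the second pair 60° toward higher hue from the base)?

A rectangular tetradic uses two complementary pairs 60° apart: offsets 0°, 60°, 180°, 240°.
16 + 60 = 76°
16 + 180 = 196°
16 + 240 = 256°

76°, 196°, and 256°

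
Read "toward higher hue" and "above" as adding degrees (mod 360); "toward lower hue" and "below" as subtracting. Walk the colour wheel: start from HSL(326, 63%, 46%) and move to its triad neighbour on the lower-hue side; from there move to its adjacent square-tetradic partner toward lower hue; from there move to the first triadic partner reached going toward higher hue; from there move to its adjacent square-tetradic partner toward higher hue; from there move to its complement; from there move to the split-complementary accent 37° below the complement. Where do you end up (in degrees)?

289°

triadic ↓ −120°: 326 − 120 = 206°
square ↓ −90°: 206 − 90 = 116°
triadic ↑ +120°: 116 + 120 = 236°
square ↑ +90°: 236 + 90 = 326°
complement +180°: 326 + 180 = 506 → 506 − 360 = 146°
split-comp 37° ↓ +143°: 146 + 143 = 289°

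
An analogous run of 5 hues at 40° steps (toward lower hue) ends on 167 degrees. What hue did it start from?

327°

4 steps of 40° (toward lower hue) give a net shift of −160°.
Start = end − shift: 167 + 160 = 327°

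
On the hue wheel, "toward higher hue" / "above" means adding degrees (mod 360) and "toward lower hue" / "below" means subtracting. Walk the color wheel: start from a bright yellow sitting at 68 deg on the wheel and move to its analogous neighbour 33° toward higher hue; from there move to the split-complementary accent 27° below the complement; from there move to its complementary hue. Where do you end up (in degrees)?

analog 33° ↑ +33°: 68 + 33 = 101°
split-comp 27° ↓ +153°: 101 + 153 = 254°
complement +180°: 254 + 180 = 434 → 434 − 360 = 74°

74°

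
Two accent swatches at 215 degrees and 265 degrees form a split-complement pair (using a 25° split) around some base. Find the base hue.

60°

The accents sit 25° either side of the complement, so the complement is their short-arc midpoint on the wheel.
Short-arc midpoint of 215° and 265°: 240°.
Base is 180° from the complement: 240 − 180 = 60°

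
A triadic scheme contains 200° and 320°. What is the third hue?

80°

A triad spaces three hues 120° apart.
The full set is {80°, 200°, 320°}.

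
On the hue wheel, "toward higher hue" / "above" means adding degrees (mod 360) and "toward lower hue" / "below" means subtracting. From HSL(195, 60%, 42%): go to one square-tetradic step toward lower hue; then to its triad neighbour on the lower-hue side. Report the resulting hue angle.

195 − 90 = 105°   (square ↓)
105 − 120 = -15 → -15 + 360 = 345°   (triadic ↓)

345°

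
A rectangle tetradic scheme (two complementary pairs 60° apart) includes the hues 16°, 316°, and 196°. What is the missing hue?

136°

A rectangular tetradic uses two complementary pairs 60° apart: offsets 0°, 60°, 180°, 240°.
Among {16°, 196°, 316°}, 196° and 16° are a 180° pair.
The remaining hue 316° needs its own complement: 316 + 180 = 496 → 496 − 360 = 136°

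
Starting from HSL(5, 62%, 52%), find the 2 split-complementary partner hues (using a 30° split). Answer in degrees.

155° and 215°

Split-complementary hues sit 30° either side of the complement.
Complement of 5 deg: 5 + 180 = 185°
185 − 30 = 155°
185 + 30 = 215°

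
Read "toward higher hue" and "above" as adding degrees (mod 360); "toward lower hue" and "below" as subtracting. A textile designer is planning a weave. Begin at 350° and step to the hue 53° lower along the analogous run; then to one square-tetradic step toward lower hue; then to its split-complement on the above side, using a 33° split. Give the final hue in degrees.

60°

analog 53° ↓ −53°: 350 − 53 = 297°
square ↓ −90°: 297 − 90 = 207°
split-comp 33° ↑ +213°: 207 + 213 = 420 → 420 − 360 = 60°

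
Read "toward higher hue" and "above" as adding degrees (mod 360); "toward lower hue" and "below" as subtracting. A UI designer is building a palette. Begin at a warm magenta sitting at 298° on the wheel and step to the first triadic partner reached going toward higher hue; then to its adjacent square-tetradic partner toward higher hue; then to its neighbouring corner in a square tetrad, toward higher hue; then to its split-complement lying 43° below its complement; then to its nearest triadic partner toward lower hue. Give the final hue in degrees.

255°

+120° (triadic ↑): 298 + 120 = 418 → 418 − 360 = 58°
+90° (square ↑): 58 + 90 = 148°
+90° (square ↑): 148 + 90 = 238°
+137° (split-comp 43° ↓): 238 + 137 = 375 → 375 − 360 = 15°
−120° (triadic ↓): 15 − 120 = -105 → -105 + 360 = 255°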